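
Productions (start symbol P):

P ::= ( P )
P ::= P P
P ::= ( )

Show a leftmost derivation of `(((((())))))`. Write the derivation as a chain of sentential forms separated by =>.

P => (P) => ((P)) => (((P))) => ((((P)))) => (((((P))))) => (((((())))))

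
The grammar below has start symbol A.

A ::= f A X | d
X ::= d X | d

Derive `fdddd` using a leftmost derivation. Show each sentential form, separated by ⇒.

A⇒fAX⇒fdX⇒fddX⇒fdddX⇒fdddd

A ⇒ fAX   [A ::= f A X]
fAX ⇒ fdX   [A ::= d]
fdX ⇒ fddX   [X ::= d X]
fddX ⇒ fdddX   [X ::= d X]
fdddX ⇒ fdddd   [X ::= d]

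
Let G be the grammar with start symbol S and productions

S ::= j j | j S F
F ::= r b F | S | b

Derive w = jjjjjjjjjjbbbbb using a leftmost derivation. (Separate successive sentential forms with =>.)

S => jSF => jjSFF => jjjSFFF => jjjjSFFFF => jjjjjSFFFFF => jjjjjjSFFFFFF => jjjjjjjjFFFFFF => jjjjjjjjSFFFFF => jjjjjjjjjjFFFFF => jjjjjjjjjjbFFFF => jjjjjjjjjjbbFFF => jjjjjjjjjjbbbFF => jjjjjjjjjjbbbbF => jjjjjjjjjjbbbbb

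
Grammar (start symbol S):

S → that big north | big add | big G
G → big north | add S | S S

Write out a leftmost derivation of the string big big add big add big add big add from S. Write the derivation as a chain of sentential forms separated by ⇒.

S ⇒ big G ⇒ big S S ⇒ big big add S ⇒ big big add big G ⇒ big big add big add S ⇒ big big add big add big G ⇒ big big add big add big add S ⇒ big big add big add big add big add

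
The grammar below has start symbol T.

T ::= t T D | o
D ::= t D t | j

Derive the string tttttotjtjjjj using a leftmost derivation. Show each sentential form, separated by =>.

T => tTD => ttTDD => tttTDDD => ttttTDDDD => tttttTDDDDD => tttttoDDDDD => tttttotDtDDDD => tttttotjtDDDD => tttttotjtjDDD => tttttotjtjjDD => tttttotjtjjjD => tttttotjtjjjj

T => tTD   [T ::= t T D]
tTD => ttTDD   [T ::= t T D]
ttTDD => tttTDDD   [T ::= t T D]
tttTDDD => ttttTDDDD   [T ::= t T D]
ttttTDDDD => tttttTDDDDD   [T ::= t T D]
tttttTDDDDD => tttttoDDDDD   [T ::= o]
tttttoDDDDD => tttttotDtDDDD   [D ::= t D t]
tttttotDtDDDD => tttttotjtDDDD   [D ::= j]
tttttotjtDDDD => tttttotjtjDDD   [D ::= j]
tttttotjtjDDD => tttttotjtjjDD   [D ::= j]
tttttotjtjjDD => tttttotjtjjjD   [D ::= j]
tttttotjtjjjD => tttttotjtjjjj   [D ::= j]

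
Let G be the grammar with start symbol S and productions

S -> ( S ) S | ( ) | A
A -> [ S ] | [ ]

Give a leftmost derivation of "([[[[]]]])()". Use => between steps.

S=>(S)S=>(A)S=>([S])S=>([A])S=>([[S]])S=>([[A]])S=>([[[S]]])S=>([[[A]]])S=>([[[[]]]])S=>([[[[]]]])()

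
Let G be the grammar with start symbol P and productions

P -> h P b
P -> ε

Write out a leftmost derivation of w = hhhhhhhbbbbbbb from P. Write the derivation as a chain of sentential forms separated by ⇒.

P⇒hPb⇒hhPbb⇒hhhPbbb⇒hhhhPbbbb⇒hhhhhPbbbbb⇒hhhhhhPbbbbbb⇒hhhhhhhPbbbbbbb⇒hhhhhhhbbbbbbb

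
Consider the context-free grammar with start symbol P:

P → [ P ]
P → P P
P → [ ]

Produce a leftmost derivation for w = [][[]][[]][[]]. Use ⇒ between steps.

P ⇒ PP   [P → P P]
PP ⇒ PPP   [P → P P]
PPP ⇒ []PP   [P → [ ]]
[]PP ⇒ []PPP   [P → P P]
[]PPP ⇒ [][P]PP   [P → [ P ]]
[][P]PP ⇒ [][[]]PP   [P → [ ]]
[][[]]PP ⇒ [][[]][P]P   [P → [ P ]]
[][[]][P]P ⇒ [][[]][[]]P   [P → [ ]]
[][[]][[]]P ⇒ [][[]][[]][P]   [P → [ P ]]
[][[]][[]][P] ⇒ [][[]][[]][[]]   [P → [ ]]

P ⇒ PP ⇒ PPP ⇒ []PP ⇒ []PPP ⇒ [][P]PP ⇒ [][[]]PP ⇒ [][[]][P]P ⇒ [][[]][[]]P ⇒ [][[]][[]][P] ⇒ [][[]][[]][[]]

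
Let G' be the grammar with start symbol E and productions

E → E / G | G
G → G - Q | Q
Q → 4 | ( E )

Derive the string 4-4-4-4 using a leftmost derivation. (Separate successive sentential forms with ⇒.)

E ⇒ G   [E → G]
G ⇒ G-Q   [G → G - Q]
G-Q ⇒ G-Q-Q   [G → G - Q]
G-Q-Q ⇒ G-Q-Q-Q   [G → G - Q]
G-Q-Q-Q ⇒ Q-Q-Q-Q   [G → Q]
Q-Q-Q-Q ⇒ 4-Q-Q-Q   [Q → 4]
4-Q-Q-Q ⇒ 4-4-Q-Q   [Q → 4]
4-4-Q-Q ⇒ 4-4-4-Q   [Q → 4]
4-4-4-Q ⇒ 4-4-4-4   [Q → 4]

E ⇒ G ⇒ G-Q ⇒ G-Q-Q ⇒ G-Q-Q-Q ⇒ Q-Q-Q-Q ⇒ 4-Q-Q-Q ⇒ 4-4-Q-Q ⇒ 4-4-4-Q ⇒ 4-4-4-4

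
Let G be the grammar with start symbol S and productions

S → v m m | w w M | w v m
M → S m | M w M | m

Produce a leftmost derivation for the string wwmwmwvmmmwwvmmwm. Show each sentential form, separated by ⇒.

S ⇒ wwM   [S → w w M]
wwM ⇒ wwMwM   [M → M w M]
wwMwM ⇒ wwMwMwM   [M → M w M]
wwMwMwM ⇒ wwmwMwM   [M → m]
wwmwMwM ⇒ wwmwmwM   [M → m]
wwmwmwM ⇒ wwmwmwMwM   [M → M w M]
wwmwmwMwM ⇒ wwmwmwSmwM   [M → S m]
wwmwmwSmwM ⇒ wwmwmwvmmmwM   [S → v m m]
wwmwmwvmmmwM ⇒ wwmwmwvmmmwMwM   [M → M w M]
wwmwmwvmmmwMwM ⇒ wwmwmwvmmmwSmwM   [M → S m]
wwmwmwvmmmwSmwM ⇒ wwmwmwvmmmwwvmmwM   [S → w v m]
wwmwmwvmmmwwvmmwM ⇒ wwmwmwvmmmwwvmmwm   [M → m]

S ⇒ wwM ⇒ wwMwM ⇒ wwMwMwM ⇒ wwmwMwM ⇒ wwmwmwM ⇒ wwmwmwMwM ⇒ wwmwmwSmwM ⇒ wwmwmwvmmmwM ⇒ wwmwmwvmmmwMwM ⇒ wwmwmwvmmmwSmwM ⇒ wwmwmwvmmmwwvmmwM ⇒ wwmwmwvmmmwwvmmwm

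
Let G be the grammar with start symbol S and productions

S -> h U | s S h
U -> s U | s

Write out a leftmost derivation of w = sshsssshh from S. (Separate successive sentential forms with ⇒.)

S ⇒ sSh   [S -> s S h]
sSh ⇒ ssShh   [S -> s S h]
ssShh ⇒ sshUhh   [S -> h U]
sshUhh ⇒ sshsUhh   [U -> s U]
sshsUhh ⇒ sshssUhh   [U -> s U]
sshssUhh ⇒ sshsssUhh   [U -> s U]
sshsssUhh ⇒ sshsssshh   [U -> s]

S⇒sSh⇒ssShh⇒sshUhh⇒sshsUhh⇒sshssUhh⇒sshsssUhh⇒sshsssshh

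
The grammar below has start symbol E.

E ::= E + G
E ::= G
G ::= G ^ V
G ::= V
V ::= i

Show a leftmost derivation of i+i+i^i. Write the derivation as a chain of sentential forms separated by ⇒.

E⇒E+G⇒E+G+G⇒G+G+G⇒V+G+G⇒i+G+G⇒i+V+G⇒i+i+G⇒i+i+G^V⇒i+i+V^V⇒i+i+i^V⇒i+i+i^i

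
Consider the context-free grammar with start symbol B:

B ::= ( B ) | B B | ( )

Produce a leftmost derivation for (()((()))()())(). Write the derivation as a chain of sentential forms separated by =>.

B => BB => (B)B => (BB)B => (BBB)B => (()BB)B => (()BBB)B => (()(B)BB)B => (()((B))BB)B => (()((()))BB)B => (()((()))()B)B => (()((()))()())B => (()((()))()())()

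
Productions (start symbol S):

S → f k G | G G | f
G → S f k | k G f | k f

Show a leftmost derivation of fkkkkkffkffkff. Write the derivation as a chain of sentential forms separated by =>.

S => fkG => fkkGf => fkkkGff => fkkkSfkff => fkkkGGfkff => fkkkkGfGfkff => fkkkkkffGfkff => fkkkkkffkffkff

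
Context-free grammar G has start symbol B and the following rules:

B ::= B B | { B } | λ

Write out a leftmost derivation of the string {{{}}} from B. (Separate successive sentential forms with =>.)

B => BB   [B ::= B B]
BB => BBB   [B ::= B B]
BBB => BBBB   [B ::= B B]
BBBB => BBBBB   [B ::= B B]
BBBBB => {B}BBBB   [B ::= { B }]
{B}BBBB => {{B}}BBBB   [B ::= { B }]
{{B}}BBBB => {{BB}}BBBB   [B ::= B B]
{{BB}}BBBB => {{{B}B}}BBBB   [B ::= { B }]
{{{B}B}}BBBB => {{{}B}}BBBB   [B ::= λ]
{{{}B}}BBBB => {{{}}}BBBB   [B ::= λ]
{{{}}}BBBB => {{{}}}BBB   [B ::= λ]
{{{}}}BBB => {{{}}}BB   [B ::= λ]
{{{}}}BB => {{{}}}B   [B ::= λ]
{{{}}}B => {{{}}}   [B ::= λ]

B => BB => BBB => BBBB => BBBBB => {B}BBBB => {{B}}BBBB => {{BB}}BBBB => {{{B}B}}BBBB => {{{}B}}BBBB => {{{}}}BBBB => {{{}}}BBB => {{{}}}BB => {{{}}}B => {{{}}}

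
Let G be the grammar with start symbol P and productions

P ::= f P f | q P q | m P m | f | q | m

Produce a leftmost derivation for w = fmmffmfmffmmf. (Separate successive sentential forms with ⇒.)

P⇒fPf⇒fmPmf⇒fmmPmmf⇒fmmfPfmmf⇒fmmffPffmmf⇒fmmffmPmffmmf⇒fmmffmfmffmmf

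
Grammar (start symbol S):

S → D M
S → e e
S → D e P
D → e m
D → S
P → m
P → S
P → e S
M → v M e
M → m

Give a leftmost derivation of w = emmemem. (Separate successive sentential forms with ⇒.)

S⇒DeP⇒SeP⇒DePeP⇒SePeP⇒DMePeP⇒emMePeP⇒emmePeP⇒emmemeP⇒emmemem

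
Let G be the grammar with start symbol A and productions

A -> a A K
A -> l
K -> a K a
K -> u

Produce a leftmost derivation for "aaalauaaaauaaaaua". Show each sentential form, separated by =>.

A=>aAK=>aaAKK=>aaaAKKK=>aaalKKK=>aaalaKaKK=>aaalauaKK=>aaalauaaKaK=>aaalauaaaKaaK=>aaalauaaaaKaaaK=>aaalauaaaauaaaK=>aaalauaaaauaaaaKa=>aaalauaaaauaaaaua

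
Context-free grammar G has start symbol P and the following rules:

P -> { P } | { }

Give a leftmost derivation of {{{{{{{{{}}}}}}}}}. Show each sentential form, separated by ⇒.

P⇒{P}⇒{{P}}⇒{{{P}}}⇒{{{{P}}}}⇒{{{{{P}}}}}⇒{{{{{{P}}}}}}⇒{{{{{{{P}}}}}}}⇒{{{{{{{{P}}}}}}}}⇒{{{{{{{{{}}}}}}}}}

P ⇒ {P}   [P -> { P }]
{P} ⇒ {{P}}   [P -> { P }]
{{P}} ⇒ {{{P}}}   [P -> { P }]
{{{P}}} ⇒ {{{{P}}}}   [P -> { P }]
{{{{P}}}} ⇒ {{{{{P}}}}}   [P -> { P }]
{{{{{P}}}}} ⇒ {{{{{{P}}}}}}   [P -> { P }]
{{{{{{P}}}}}} ⇒ {{{{{{{P}}}}}}}   [P -> { P }]
{{{{{{{P}}}}}}} ⇒ {{{{{{{{P}}}}}}}}   [P -> { P }]
{{{{{{{{P}}}}}}}} ⇒ {{{{{{{{{}}}}}}}}}   [P -> { }]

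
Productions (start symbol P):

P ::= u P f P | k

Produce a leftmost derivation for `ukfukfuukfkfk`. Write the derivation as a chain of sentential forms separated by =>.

P => uPfP   [P ::= u P f P]
uPfP => ukfP   [P ::= k]
ukfP => ukfuPfP   [P ::= u P f P]
ukfuPfP => ukfukfP   [P ::= k]
ukfukfP => ukfukfuPfP   [P ::= u P f P]
ukfukfuPfP => ukfukfuuPfPfP   [P ::= u P f P]
ukfukfuuPfPfP => ukfukfuukfPfP   [P ::= k]
ukfukfuukfPfP => ukfukfuukfkfP   [P ::= k]
ukfukfuukfkfP => ukfukfuukfkfk   [P ::= k]

P=>uPfP=>ukfP=>ukfuPfP=>ukfukfP=>ukfukfuPfP=>ukfukfuuPfPfP=>ukfukfuukfPfP=>ukfukfuukfkfP=>ukfukfuukfkfk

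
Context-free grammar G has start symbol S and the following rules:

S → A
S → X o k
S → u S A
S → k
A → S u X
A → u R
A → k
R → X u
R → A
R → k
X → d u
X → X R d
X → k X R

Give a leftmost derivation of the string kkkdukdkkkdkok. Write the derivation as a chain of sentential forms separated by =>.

S => Xok => kXRok => kXRdRok => kkXRRdRok => kkkXRRRdRok => kkkXRdRRRdRok => kkkduRdRRRdRok => kkkdukdRRRdRok => kkkdukdkRRdRok => kkkdukdkkRdRok => kkkdukdkkkdRok => kkkdukdkkkdkok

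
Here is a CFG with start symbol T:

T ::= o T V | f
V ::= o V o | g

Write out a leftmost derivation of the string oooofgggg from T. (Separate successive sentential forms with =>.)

T => oTV   [T ::= o T V]
oTV => ooTVV   [T ::= o T V]
ooTVV => oooTVVV   [T ::= o T V]
oooTVVV => ooooTVVVV   [T ::= o T V]
ooooTVVVV => oooofVVVV   [T ::= f]
oooofVVVV => oooofgVVV   [V ::= g]
oooofgVVV => oooofggVV   [V ::= g]
oooofggVV => oooofgggV   [V ::= g]
oooofgggV => oooofgggg   [V ::= g]

T => oTV => ooTVV => oooTVVV => ooooTVVVV => oooofVVVV => oooofgVVV => oooofggVV => oooofgggV => oooofgggg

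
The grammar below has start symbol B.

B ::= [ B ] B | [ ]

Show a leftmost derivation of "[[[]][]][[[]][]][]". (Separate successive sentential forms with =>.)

B => [B]B   [B ::= [ B ] B]
[B]B => [[B]B]B   [B ::= [ B ] B]
[[B]B]B => [[[]]B]B   [B ::= [ ]]
[[[]]B]B => [[[]][]]B   [B ::= [ ]]
[[[]][]]B => [[[]][]][B]B   [B ::= [ B ] B]
[[[]][]][B]B => [[[]][]][[B]B]B   [B ::= [ B ] B]
[[[]][]][[B]B]B => [[[]][]][[[]]B]B   [B ::= [ ]]
[[[]][]][[[]]B]B => [[[]][]][[[]][]]B   [B ::= [ ]]
[[[]][]][[[]][]]B => [[[]][]][[[]][]][]   [B ::= [ ]]

B => [B]B => [[B]B]B => [[[]]B]B => [[[]][]]B => [[[]][]][B]B => [[[]][]][[B]B]B => [[[]][]][[[]]B]B => [[[]][]][[[]][]]B => [[[]][]][[[]][]][]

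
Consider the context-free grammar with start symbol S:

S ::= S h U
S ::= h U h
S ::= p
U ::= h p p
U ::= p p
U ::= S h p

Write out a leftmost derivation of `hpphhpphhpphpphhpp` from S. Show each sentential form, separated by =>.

S => ShU => ShUhU => ShUhUhU => ShUhUhUhU => hUhhUhUhUhU => hpphhUhUhUhU => hpphhpphUhUhU => hpphhpphhpphUhU => hpphhpphhpphpphU => hpphhpphhpphpphhpp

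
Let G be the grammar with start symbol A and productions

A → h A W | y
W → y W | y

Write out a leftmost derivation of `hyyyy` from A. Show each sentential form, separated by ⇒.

A ⇒ hAW ⇒ hyW ⇒ hyyW ⇒ hyyyW ⇒ hyyyy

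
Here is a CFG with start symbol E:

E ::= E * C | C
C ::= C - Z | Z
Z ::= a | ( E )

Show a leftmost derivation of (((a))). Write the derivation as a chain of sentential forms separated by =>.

E => C => Z => (E) => (C) => (Z) => ((E)) => ((C)) => ((Z)) => (((E))) => (((C))) => (((Z))) => (((a)))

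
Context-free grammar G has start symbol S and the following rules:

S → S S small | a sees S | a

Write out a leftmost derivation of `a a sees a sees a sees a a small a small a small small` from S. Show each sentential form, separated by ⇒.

S ⇒ S S small ⇒ a S small ⇒ a a sees S small ⇒ a a sees a sees S small ⇒ a a sees a sees S S small small ⇒ a a sees a sees a sees S S small small ⇒ a a sees a sees a sees S S small S small small ⇒ a a sees a sees a sees S S small S small S small small ⇒ a a sees a sees a sees a S small S small S small small ⇒ a a sees a sees a sees a a small S small S small small ⇒ a a sees a sees a sees a a small a small S small small ⇒ a a sees a sees a sees a a small a small a small small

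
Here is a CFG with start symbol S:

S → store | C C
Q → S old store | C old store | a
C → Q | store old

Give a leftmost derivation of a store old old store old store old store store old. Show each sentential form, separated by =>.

S => C C => Q C => C old store C => Q old store C => C old store old store C => Q old store old store C => S old store old store old store C => C C old store old store old store C => Q C old store old store old store C => a C old store old store old store C => a store old old store old store old store C => a store old old store old store old store store old

S => C C   [S → C C]
C C => Q C   [C → Q]
Q C => C old store C   [Q → C old store]
C old store C => Q old store C   [C → Q]
Q old store C => C old store old store C   [Q → C old store]
C old store old store C => Q old store old store C   [C → Q]
Q old store old store C => S old store old store old store C   [Q → S old store]
S old store old store old store C => C C old store old store old store C   [S → C C]
C C old store old store old store C => Q C old store old store old store C   [C → Q]
Q C old store old store old store C => a C old store old store old store C   [Q → a]
a C old store old store old store C => a store old old store old store old store C   [C → store old]
a store old old store old store old store C => a store old old store old store old store store old   [C → store old]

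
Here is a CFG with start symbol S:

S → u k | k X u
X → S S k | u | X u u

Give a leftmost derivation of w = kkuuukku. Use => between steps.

S => kXu => kSSku => kkXuSku => kkuuSku => kkuuukku

S => kXu   [S → k X u]
kXu => kSSku   [X → S S k]
kSSku => kkXuSku   [S → k X u]
kkXuSku => kkuuSku   [X → u]
kkuuSku => kkuuukku   [S → u k]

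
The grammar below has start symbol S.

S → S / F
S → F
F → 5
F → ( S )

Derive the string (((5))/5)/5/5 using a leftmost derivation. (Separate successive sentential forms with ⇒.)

S ⇒ S/F ⇒ S/F/F ⇒ F/F/F ⇒ (S)/F/F ⇒ (S/F)/F/F ⇒ (F/F)/F/F ⇒ ((S)/F)/F/F ⇒ ((F)/F)/F/F ⇒ (((S))/F)/F/F ⇒ (((F))/F)/F/F ⇒ (((5))/F)/F/F ⇒ (((5))/5)/F/F ⇒ (((5))/5)/5/F ⇒ (((5))/5)/5/5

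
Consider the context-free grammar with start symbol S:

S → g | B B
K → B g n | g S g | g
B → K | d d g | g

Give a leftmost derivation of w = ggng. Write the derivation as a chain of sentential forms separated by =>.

S=>BB=>KB=>BgnB=>KgnB=>ggnB=>ggnK=>ggng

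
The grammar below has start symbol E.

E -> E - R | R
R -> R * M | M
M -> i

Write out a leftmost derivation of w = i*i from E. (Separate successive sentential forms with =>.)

E=>R=>R*M=>M*M=>i*M=>i*i

E => R   [E -> R]
R => R*M   [R -> R * M]
R*M => M*M   [R -> M]
M*M => i*M   [M -> i]
i*M => i*i   [M -> i]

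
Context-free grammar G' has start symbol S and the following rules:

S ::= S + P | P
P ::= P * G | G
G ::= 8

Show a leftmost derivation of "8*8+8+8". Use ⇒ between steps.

S ⇒ S+P   [S ::= S + P]
S+P ⇒ S+P+P   [S ::= S + P]
S+P+P ⇒ P+P+P   [S ::= P]
P+P+P ⇒ P*G+P+P   [P ::= P * G]
P*G+P+P ⇒ G*G+P+P   [P ::= G]
G*G+P+P ⇒ 8*G+P+P   [G ::= 8]
8*G+P+P ⇒ 8*8+P+P   [G ::= 8]
8*8+P+P ⇒ 8*8+G+P   [P ::= G]
8*8+G+P ⇒ 8*8+8+P   [G ::= 8]
8*8+8+P ⇒ 8*8+8+G   [P ::= G]
8*8+8+G ⇒ 8*8+8+8   [G ::= 8]

S ⇒ S+P ⇒ S+P+P ⇒ P+P+P ⇒ P*G+P+P ⇒ G*G+P+P ⇒ 8*G+P+P ⇒ 8*8+P+P ⇒ 8*8+G+P ⇒ 8*8+8+P ⇒ 8*8+8+G ⇒ 8*8+8+8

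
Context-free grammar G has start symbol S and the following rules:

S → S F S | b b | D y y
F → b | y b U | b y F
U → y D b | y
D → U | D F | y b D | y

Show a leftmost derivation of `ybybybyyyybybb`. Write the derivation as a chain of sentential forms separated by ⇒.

S ⇒ SFS   [S → S F S]
SFS ⇒ DyyFS   [S → D y y]
DyyFS ⇒ ybDyyFS   [D → y b D]
ybDyyFS ⇒ ybybDyyFS   [D → y b D]
ybybDyyFS ⇒ ybybybDyyFS   [D → y b D]
ybybybDyyFS ⇒ ybybybyyyFS   [D → y]
ybybybyyyFS ⇒ ybybybyyyybUS   [F → y b U]
ybybybyyyybUS ⇒ ybybybyyyybyS   [U → y]
ybybybyyyybyS ⇒ ybybybyyyybybb   [S → b b]

S⇒SFS⇒DyyFS⇒ybDyyFS⇒ybybDyyFS⇒ybybybDyyFS⇒ybybybyyyFS⇒ybybybyyyybUS⇒ybybybyyyybyS⇒ybybybyyyybybb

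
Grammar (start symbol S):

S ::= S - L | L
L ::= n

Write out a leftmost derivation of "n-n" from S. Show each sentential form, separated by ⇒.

S ⇒ S-L ⇒ L-L ⇒ n-L ⇒ n-n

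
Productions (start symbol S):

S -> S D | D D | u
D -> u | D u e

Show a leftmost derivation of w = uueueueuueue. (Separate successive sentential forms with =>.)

S => DD   [S -> D D]
DD => DueD   [D -> D u e]
DueD => DueueD   [D -> D u e]
DueueD => DueueueD   [D -> D u e]
DueueueD => uueueueD   [D -> u]
uueueueD => uueueueDue   [D -> D u e]
uueueueDue => uueueueDueue   [D -> D u e]
uueueueDueue => uueueueuueue   [D -> u]

S => DD => DueD => DueueD => DueueueD => uueueueD => uueueueDue => uueueueDueue => uueueueuueue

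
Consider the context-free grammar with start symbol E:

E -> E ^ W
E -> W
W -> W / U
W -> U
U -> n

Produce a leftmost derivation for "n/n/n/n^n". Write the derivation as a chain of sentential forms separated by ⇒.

E ⇒ E^W ⇒ W^W ⇒ W/U^W ⇒ W/U/U^W ⇒ W/U/U/U^W ⇒ U/U/U/U^W ⇒ n/U/U/U^W ⇒ n/n/U/U^W ⇒ n/n/n/U^W ⇒ n/n/n/n^W ⇒ n/n/n/n^U ⇒ n/n/n/n^n

E ⇒ E^W   [E -> E ^ W]
E^W ⇒ W^W   [E -> W]
W^W ⇒ W/U^W   [W -> W / U]
W/U^W ⇒ W/U/U^W   [W -> W / U]
W/U/U^W ⇒ W/U/U/U^W   [W -> W / U]
W/U/U/U^W ⇒ U/U/U/U^W   [W -> U]
U/U/U/U^W ⇒ n/U/U/U^W   [U -> n]
n/U/U/U^W ⇒ n/n/U/U^W   [U -> n]
n/n/U/U^W ⇒ n/n/n/U^W   [U -> n]
n/n/n/U^W ⇒ n/n/n/n^W   [U -> n]
n/n/n/n^W ⇒ n/n/n/n^U   [W -> U]
n/n/n/n^U ⇒ n/n/n/n^n   [U -> n]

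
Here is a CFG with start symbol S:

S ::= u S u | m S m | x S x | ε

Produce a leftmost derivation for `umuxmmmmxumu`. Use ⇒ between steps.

S ⇒ uSu   [S ::= u S u]
uSu ⇒ umSmu   [S ::= m S m]
umSmu ⇒ umuSumu   [S ::= u S u]
umuSumu ⇒ umuxSxumu   [S ::= x S x]
umuxSxumu ⇒ umuxmSmxumu   [S ::= m S m]
umuxmSmxumu ⇒ umuxmmSmmxumu   [S ::= m S m]
umuxmmSmmxumu ⇒ umuxmmmmxumu   [S ::= ε]

S ⇒ uSu ⇒ umSmu ⇒ umuSumu ⇒ umuxSxumu ⇒ umuxmSmxumu ⇒ umuxmmSmmxumu ⇒ umuxmmmmxumu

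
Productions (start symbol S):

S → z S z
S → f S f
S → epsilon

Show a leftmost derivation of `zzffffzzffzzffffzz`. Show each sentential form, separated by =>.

S => zSz   [S → z S z]
zSz => zzSzz   [S → z S z]
zzSzz => zzfSfzz   [S → f S f]
zzfSfzz => zzffSffzz   [S → f S f]
zzffSffzz => zzfffSfffzz   [S → f S f]
zzfffSfffzz => zzffffSffffzz   [S → f S f]
zzffffSffffzz => zzffffzSzffffzz   [S → z S z]
zzffffzSzffffzz => zzffffzzSzzffffzz   [S → z S z]
zzffffzzSzzffffzz => zzffffzzfSfzzffffzz   [S → f S f]
zzffffzzfSfzzffffzz => zzffffzzffzzffffzz   [S → epsilon]

S => zSz => zzSzz => zzfSfzz => zzffSffzz => zzfffSfffzz => zzffffSffffzz => zzffffzSzffffzz => zzffffzzSzzffffzz => zzffffzzfSfzzffffzz => zzffffzzffzzffffzz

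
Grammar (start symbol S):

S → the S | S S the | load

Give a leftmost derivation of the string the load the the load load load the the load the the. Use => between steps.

S => the S => the S S the => the load S the => the load the S the => the load the S S the the => the load the S S the S the the => the load the the S S the S the the => the load the the load S the S the the => the load the the load S S the the S the the => the load the the load load S the the S the the => the load the the load load load the the S the the => the load the the load load load the the load the the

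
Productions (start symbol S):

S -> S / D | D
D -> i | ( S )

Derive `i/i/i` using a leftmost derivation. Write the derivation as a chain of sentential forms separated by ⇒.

S ⇒ S/D ⇒ S/D/D ⇒ D/D/D ⇒ i/D/D ⇒ i/i/D ⇒ i/i/i

S ⇒ S/D   [S -> S / D]
S/D ⇒ S/D/D   [S -> S / D]
S/D/D ⇒ D/D/D   [S -> D]
D/D/D ⇒ i/D/D   [D -> i]
i/D/D ⇒ i/i/D   [D -> i]
i/i/D ⇒ i/i/i   [D -> i]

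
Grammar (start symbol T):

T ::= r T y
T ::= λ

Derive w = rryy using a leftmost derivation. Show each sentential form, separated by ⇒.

T ⇒ rTy ⇒ rrTyy ⇒ rryy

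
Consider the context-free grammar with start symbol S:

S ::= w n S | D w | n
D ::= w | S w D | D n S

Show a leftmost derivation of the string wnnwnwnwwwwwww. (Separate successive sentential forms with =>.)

S => Dw => SwDw => DwwDw => DnSwwDw => wnSwwDw => wnDwwwDw => wnSwDwwwDw => wnnwDwwwDw => wnnwSwDwwwDw => wnnwnwDwwwDw => wnnwnwSwDwwwDw => wnnwnwnwDwwwDw => wnnwnwnwwwwwDw => wnnwnwnwwwwwww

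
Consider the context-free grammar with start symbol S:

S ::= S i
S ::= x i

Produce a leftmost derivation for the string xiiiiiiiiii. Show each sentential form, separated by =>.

S => Si => Sii => Siii => Siiii => Siiiii => Siiiiii => Siiiiiii => Siiiiiiii => Siiiiiiiii => xiiiiiiiiii

S => Si   [S ::= S i]
Si => Sii   [S ::= S i]
Sii => Siii   [S ::= S i]
Siii => Siiii   [S ::= S i]
Siiii => Siiiii   [S ::= S i]
Siiiii => Siiiiii   [S ::= S i]
Siiiiii => Siiiiiii   [S ::= S i]
Siiiiiii => Siiiiiiii   [S ::= S i]
Siiiiiiii => Siiiiiiiii   [S ::= S i]
Siiiiiiiii => xiiiiiiiiii   [S ::= x i]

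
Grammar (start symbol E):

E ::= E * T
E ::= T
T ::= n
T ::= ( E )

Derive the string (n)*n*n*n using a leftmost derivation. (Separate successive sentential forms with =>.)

E => E*T   [E ::= E * T]
E*T => E*T*T   [E ::= E * T]
E*T*T => E*T*T*T   [E ::= E * T]
E*T*T*T => T*T*T*T   [E ::= T]
T*T*T*T => (E)*T*T*T   [T ::= ( E )]
(E)*T*T*T => (T)*T*T*T   [E ::= T]
(T)*T*T*T => (n)*T*T*T   [T ::= n]
(n)*T*T*T => (n)*n*T*T   [T ::= n]
(n)*n*T*T => (n)*n*n*T   [T ::= n]
(n)*n*n*T => (n)*n*n*n   [T ::= n]

E => E*T => E*T*T => E*T*T*T => T*T*T*T => (E)*T*T*T => (T)*T*T*T => (n)*T*T*T => (n)*n*T*T => (n)*n*n*T => (n)*n*n*n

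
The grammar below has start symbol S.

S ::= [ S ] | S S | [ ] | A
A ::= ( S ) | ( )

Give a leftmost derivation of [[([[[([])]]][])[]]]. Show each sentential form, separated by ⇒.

S ⇒ [S]   [S ::= [ S ]]
[S] ⇒ [[S]]   [S ::= [ S ]]
[[S]] ⇒ [[SS]]   [S ::= S S]
[[SS]] ⇒ [[AS]]   [S ::= A]
[[AS]] ⇒ [[(S)S]]   [A ::= ( S )]
[[(S)S]] ⇒ [[(SS)S]]   [S ::= S S]
[[(SS)S]] ⇒ [[([S]S)S]]   [S ::= [ S ]]
[[([S]S)S]] ⇒ [[([[S]]S)S]]   [S ::= [ S ]]
[[([[S]]S)S]] ⇒ [[([[[S]]]S)S]]   [S ::= [ S ]]
[[([[[S]]]S)S]] ⇒ [[([[[A]]]S)S]]   [S ::= A]
[[([[[A]]]S)S]] ⇒ [[([[[(S)]]]S)S]]   [A ::= ( S )]
[[([[[(S)]]]S)S]] ⇒ [[([[[([])]]]S)S]]   [S ::= [ ]]
[[([[[([])]]]S)S]] ⇒ [[([[[([])]]][])S]]   [S ::= [ ]]
[[([[[([])]]][])S]] ⇒ [[([[[([])]]][])[]]]   [S ::= [ ]]

S ⇒ [S] ⇒ [[S]] ⇒ [[SS]] ⇒ [[AS]] ⇒ [[(S)S]] ⇒ [[(SS)S]] ⇒ [[([S]S)S]] ⇒ [[([[S]]S)S]] ⇒ [[([[[S]]]S)S]] ⇒ [[([[[A]]]S)S]] ⇒ [[([[[(S)]]]S)S]] ⇒ [[([[[([])]]]S)S]] ⇒ [[([[[([])]]][])S]] ⇒ [[([[[([])]]][])[]]]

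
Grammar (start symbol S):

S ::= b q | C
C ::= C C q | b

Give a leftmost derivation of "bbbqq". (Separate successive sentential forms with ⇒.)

S ⇒ C   [S ::= C]
C ⇒ CCq   [C ::= C C q]
CCq ⇒ bCq   [C ::= b]
bCq ⇒ bCCqq   [C ::= C C q]
bCCqq ⇒ bbCqq   [C ::= b]
bbCqq ⇒ bbbqq   [C ::= b]

S⇒C⇒CCq⇒bCq⇒bCCqq⇒bbCqq⇒bbbqq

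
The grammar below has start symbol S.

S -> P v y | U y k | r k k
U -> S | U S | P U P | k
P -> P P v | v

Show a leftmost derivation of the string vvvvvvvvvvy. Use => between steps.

S=>Pvy=>PPvvy=>PPvPvvy=>PPvPvPvvy=>PPvPvPvPvvy=>vPvPvPvPvvy=>vvvPvPvPvvy=>vvvvvPvPvvy=>vvvvvvvPvvy=>vvvvvvvvvvy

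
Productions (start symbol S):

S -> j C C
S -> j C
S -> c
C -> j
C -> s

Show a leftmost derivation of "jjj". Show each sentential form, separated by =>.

S => jCC => jjC => jjj

S => jCC   [S -> j C C]
jCC => jjC   [C -> j]
jjC => jjj   [C -> j]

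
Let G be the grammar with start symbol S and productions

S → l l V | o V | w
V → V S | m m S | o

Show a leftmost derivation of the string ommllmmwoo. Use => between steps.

S => oV   [S → o V]
oV => oVS   [V → V S]
oVS => ommSS   [V → m m S]
ommSS => ommllVS   [S → l l V]
ommllVS => ommllmmSS   [V → m m S]
ommllmmSS => ommllmmwS   [S → w]
ommllmmwS => ommllmmwoV   [S → o V]
ommllmmwoV => ommllmmwoo   [V → o]

S=>oV=>oVS=>ommSS=>ommllVS=>ommllmmSS=>ommllmmwS=>ommllmmwoV=>ommllmmwoo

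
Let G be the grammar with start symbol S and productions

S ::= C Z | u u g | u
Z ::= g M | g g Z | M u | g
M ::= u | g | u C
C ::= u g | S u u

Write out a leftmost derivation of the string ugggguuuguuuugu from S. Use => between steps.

S=>CZ=>SuuZ=>CZuuZ=>ugZuuZ=>ugggZuuZ=>uggggMuuZ=>ugggguCuuZ=>ugggguSuuuuZ=>ugggguuuguuuuZ=>ugggguuuguuuugM=>ugggguuuguuuugu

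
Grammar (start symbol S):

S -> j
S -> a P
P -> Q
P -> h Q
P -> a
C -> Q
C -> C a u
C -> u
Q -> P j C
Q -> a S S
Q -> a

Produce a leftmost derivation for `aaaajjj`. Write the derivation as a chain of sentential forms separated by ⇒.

S⇒aP⇒aQ⇒aaSS⇒aaaPS⇒aaaQS⇒aaaaSSS⇒aaaajSS⇒aaaajjS⇒aaaajjj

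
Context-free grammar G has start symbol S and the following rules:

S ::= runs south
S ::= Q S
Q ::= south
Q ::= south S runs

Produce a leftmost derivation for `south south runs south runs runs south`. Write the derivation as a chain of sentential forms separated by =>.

S => Q S   [S ::= Q S]
Q S => south S runs S   [Q ::= south S runs]
south S runs S => south Q S runs S   [S ::= Q S]
south Q S runs S => south south S runs S   [Q ::= south]
south south S runs S => south south runs south runs S   [S ::= runs south]
south south runs south runs S => south south runs south runs runs south   [S ::= runs south]

S => Q S => south S runs S => south Q S runs S => south south S runs S => south south runs south runs S => south south runs south runs runs south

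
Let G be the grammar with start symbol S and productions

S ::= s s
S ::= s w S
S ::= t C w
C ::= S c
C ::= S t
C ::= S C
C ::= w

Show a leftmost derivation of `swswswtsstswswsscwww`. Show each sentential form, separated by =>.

S => swS => swswS => swswswS => swswswtCw => swswswtSCw => swswswtssCw => swswswtssSCw => swswswtsstCwCw => swswswtsstScwCw => swswswtsstswScwCw => swswswtsstswswScwCw => swswswtsstswswsscwCw => swswswtsstswswsscwww

S => swS   [S ::= s w S]
swS => swswS   [S ::= s w S]
swswS => swswswS   [S ::= s w S]
swswswS => swswswtCw   [S ::= t C w]
swswswtCw => swswswtSCw   [C ::= S C]
swswswtSCw => swswswtssCw   [S ::= s s]
swswswtssCw => swswswtssSCw   [C ::= S C]
swswswtssSCw => swswswtsstCwCw   [S ::= t C w]
swswswtsstCwCw => swswswtsstScwCw   [C ::= S c]
swswswtsstScwCw => swswswtsstswScwCw   [S ::= s w S]
swswswtsstswScwCw => swswswtsstswswScwCw   [S ::= s w S]
swswswtsstswswScwCw => swswswtsstswswsscwCw   [S ::= s s]
swswswtsstswswsscwCw => swswswtsstswswsscwww   [C ::= w]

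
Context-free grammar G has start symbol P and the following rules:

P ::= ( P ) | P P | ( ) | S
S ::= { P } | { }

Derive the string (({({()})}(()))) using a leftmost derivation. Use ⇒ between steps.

P ⇒ (P)   [P ::= ( P )]
(P) ⇒ ((P))   [P ::= ( P )]
((P)) ⇒ ((PP))   [P ::= P P]
((PP)) ⇒ ((SP))   [P ::= S]
((SP)) ⇒ (({P}P))   [S ::= { P }]
(({P}P)) ⇒ (({(P)}P))   [P ::= ( P )]
(({(P)}P)) ⇒ (({(S)}P))   [P ::= S]
(({(S)}P)) ⇒ (({({P})}P))   [S ::= { P }]
(({({P})}P)) ⇒ (({({()})}P))   [P ::= ( )]
(({({()})}P)) ⇒ (({({()})}(P)))   [P ::= ( P )]
(({({()})}(P))) ⇒ (({({()})}(())))   [P ::= ( )]

P ⇒ (P) ⇒ ((P)) ⇒ ((PP)) ⇒ ((SP)) ⇒ (({P}P)) ⇒ (({(P)}P)) ⇒ (({(S)}P)) ⇒ (({({P})}P)) ⇒ (({({()})}P)) ⇒ (({({()})}(P))) ⇒ (({({()})}(())))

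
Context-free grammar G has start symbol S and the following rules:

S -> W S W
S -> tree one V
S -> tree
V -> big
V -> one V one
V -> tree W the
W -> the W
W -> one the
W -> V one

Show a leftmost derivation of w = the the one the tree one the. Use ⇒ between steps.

S ⇒ W S W   [S -> W S W]
W S W ⇒ the W S W   [W -> the W]
the W S W ⇒ the the W S W   [W -> the W]
the the W S W ⇒ the the one the S W   [W -> one the]
the the one the S W ⇒ the the one the tree W   [S -> tree]
the the one the tree W ⇒ the the one the tree one the   [W -> one the]

S ⇒ W S W ⇒ the W S W ⇒ the the W S W ⇒ the the one the S W ⇒ the the one the tree W ⇒ the the one the tree one the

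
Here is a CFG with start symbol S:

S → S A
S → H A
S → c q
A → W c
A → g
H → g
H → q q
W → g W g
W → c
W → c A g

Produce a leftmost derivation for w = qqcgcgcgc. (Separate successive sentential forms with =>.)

S => HA => qqA => qqWc => qqcAgc => qqcWcgc => qqcgWgcgc => qqcgcgcgc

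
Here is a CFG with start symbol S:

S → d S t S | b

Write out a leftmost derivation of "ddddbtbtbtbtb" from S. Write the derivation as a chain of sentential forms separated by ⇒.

S ⇒ dStS   [S → d S t S]
dStS ⇒ ddStStS   [S → d S t S]
ddStStS ⇒ dddStStStS   [S → d S t S]
dddStStStS ⇒ ddddStStStStS   [S → d S t S]
ddddStStStStS ⇒ ddddbtStStStS   [S → b]
ddddbtStStStS ⇒ ddddbtbtStStS   [S → b]
ddddbtbtStStS ⇒ ddddbtbtbtStS   [S → b]
ddddbtbtbtStS ⇒ ddddbtbtbtbtS   [S → b]
ddddbtbtbtbtS ⇒ ddddbtbtbtbtb   [S → b]

S ⇒ dStS ⇒ ddStStS ⇒ dddStStStS ⇒ ddddStStStStS ⇒ ddddbtStStStS ⇒ ddddbtbtStStS ⇒ ddddbtbtbtStS ⇒ ddddbtbtbtbtS ⇒ ddddbtbtbtbtb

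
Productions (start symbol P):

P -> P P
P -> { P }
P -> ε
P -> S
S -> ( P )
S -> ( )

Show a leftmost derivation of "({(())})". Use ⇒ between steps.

P⇒S⇒(P)⇒({P})⇒({S})⇒({(P)})⇒({(PP)})⇒({(SP)})⇒({(()P)})⇒({(())})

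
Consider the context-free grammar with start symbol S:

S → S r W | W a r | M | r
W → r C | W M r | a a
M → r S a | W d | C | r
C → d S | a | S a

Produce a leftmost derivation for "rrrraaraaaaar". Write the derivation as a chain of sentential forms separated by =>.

S=>War=>rCar=>rSaar=>rMaar=>rrSaaar=>rrSrWaaar=>rrSrWrWaaar=>rrMrWrWaaar=>rrrrWrWaaar=>rrrraarWaaar=>rrrraaraaaaar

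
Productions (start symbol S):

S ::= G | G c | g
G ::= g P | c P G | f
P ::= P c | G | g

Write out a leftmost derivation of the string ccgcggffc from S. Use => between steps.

S => Gc => cPGc => cGGc => ccPGGc => ccPcGGc => ccgcGGc => ccgcgPGc => ccgcgGGc => ccgcggPGc => ccgcggGGc => ccgcggfGc => ccgcggffc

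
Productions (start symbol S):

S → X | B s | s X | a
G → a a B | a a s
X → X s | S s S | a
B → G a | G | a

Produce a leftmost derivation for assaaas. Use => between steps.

S => X   [S → X]
X => SsS   [X → S s S]
SsS => BssS   [S → B s]
BssS => assS   [B → a]
assS => assBs   [S → B s]
assBs => assGs   [B → G]
assGs => assaaBs   [G → a a B]
assaaBs => assaaas   [B → a]

S=>X=>SsS=>BssS=>assS=>assBs=>assGs=>assaaBs=>assaaas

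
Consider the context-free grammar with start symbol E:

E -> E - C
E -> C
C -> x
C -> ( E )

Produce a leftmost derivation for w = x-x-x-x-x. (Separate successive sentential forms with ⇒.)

E ⇒ E-C ⇒ E-C-C ⇒ E-C-C-C ⇒ E-C-C-C-C ⇒ C-C-C-C-C ⇒ x-C-C-C-C ⇒ x-x-C-C-C ⇒ x-x-x-C-C ⇒ x-x-x-x-C ⇒ x-x-x-x-x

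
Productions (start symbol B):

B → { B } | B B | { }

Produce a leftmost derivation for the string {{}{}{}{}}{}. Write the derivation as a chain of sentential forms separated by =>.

B => BB   [B → B B]
BB => {B}B   [B → { B }]
{B}B => {BB}B   [B → B B]
{BB}B => {BBB}B   [B → B B]
{BBB}B => {BBBB}B   [B → B B]
{BBBB}B => {{}BBB}B   [B → { }]
{{}BBB}B => {{}{}BB}B   [B → { }]
{{}{}BB}B => {{}{}{}B}B   [B → { }]
{{}{}{}B}B => {{}{}{}{}}B   [B → { }]
{{}{}{}{}}B => {{}{}{}{}}{}   [B → { }]

B => BB => {B}B => {BB}B => {BBB}B => {BBBB}B => {{}BBB}B => {{}{}BB}B => {{}{}{}B}B => {{}{}{}{}}B => {{}{}{}{}}{}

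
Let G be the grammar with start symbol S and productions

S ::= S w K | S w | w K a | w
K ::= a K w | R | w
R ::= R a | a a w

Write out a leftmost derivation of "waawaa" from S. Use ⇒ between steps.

S⇒wKa⇒wRa⇒wRaa⇒waawaa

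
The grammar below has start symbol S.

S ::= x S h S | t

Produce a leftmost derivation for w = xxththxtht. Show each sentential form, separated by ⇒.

S ⇒ xShS   [S ::= x S h S]
xShS ⇒ xxShShS   [S ::= x S h S]
xxShShS ⇒ xxthShS   [S ::= t]
xxthShS ⇒ xxththS   [S ::= t]
xxththS ⇒ xxththxShS   [S ::= x S h S]
xxththxShS ⇒ xxththxthS   [S ::= t]
xxththxthS ⇒ xxththxtht   [S ::= t]

S⇒xShS⇒xxShShS⇒xxthShS⇒xxththS⇒xxththxShS⇒xxththxthS⇒xxththxtht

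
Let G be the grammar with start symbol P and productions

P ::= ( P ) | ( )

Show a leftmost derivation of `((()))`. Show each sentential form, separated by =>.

P => (P) => ((P)) => ((()))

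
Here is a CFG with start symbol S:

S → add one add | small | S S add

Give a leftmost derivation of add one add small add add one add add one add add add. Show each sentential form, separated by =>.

S => S S add => S S add S add => add one add S add S add => add one add small add S add => add one add small add S S add add => add one add small add add one add S add add => add one add small add add one add add one add add add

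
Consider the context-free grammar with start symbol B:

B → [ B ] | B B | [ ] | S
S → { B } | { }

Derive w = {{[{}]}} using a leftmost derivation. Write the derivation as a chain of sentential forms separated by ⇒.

B⇒S⇒{B}⇒{S}⇒{{B}}⇒{{[B]}}⇒{{[S]}}⇒{{[{}]}}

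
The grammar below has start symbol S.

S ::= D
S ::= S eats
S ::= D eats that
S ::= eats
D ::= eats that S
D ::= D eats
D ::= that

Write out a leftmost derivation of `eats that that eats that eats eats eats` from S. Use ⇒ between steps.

S ⇒ S eats ⇒ S eats eats ⇒ S eats eats eats ⇒ D eats eats eats ⇒ eats that S eats eats eats ⇒ eats that D eats that eats eats eats ⇒ eats that that eats that eats eats eats

S ⇒ S eats   [S ::= S eats]
S eats ⇒ S eats eats   [S ::= S eats]
S eats eats ⇒ S eats eats eats   [S ::= S eats]
S eats eats eats ⇒ D eats eats eats   [S ::= D]
D eats eats eats ⇒ eats that S eats eats eats   [D ::= eats that S]
eats that S eats eats eats ⇒ eats that D eats that eats eats eats   [S ::= D eats that]
eats that D eats that eats eats eats ⇒ eats that that eats that eats eats eats   [D ::= that]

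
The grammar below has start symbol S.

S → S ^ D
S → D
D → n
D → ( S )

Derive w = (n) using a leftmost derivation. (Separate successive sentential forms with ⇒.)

S ⇒ D ⇒ (S) ⇒ (D) ⇒ (n)

S ⇒ D   [S → D]
D ⇒ (S)   [D → ( S )]
(S) ⇒ (D)   [S → D]
(D) ⇒ (n)   [D → n]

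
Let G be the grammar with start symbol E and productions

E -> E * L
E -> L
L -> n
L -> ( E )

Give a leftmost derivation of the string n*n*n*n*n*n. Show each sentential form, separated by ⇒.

E ⇒ E*L   [E -> E * L]
E*L ⇒ E*L*L   [E -> E * L]
E*L*L ⇒ E*L*L*L   [E -> E * L]
E*L*L*L ⇒ E*L*L*L*L   [E -> E * L]
E*L*L*L*L ⇒ E*L*L*L*L*L   [E -> E * L]
E*L*L*L*L*L ⇒ L*L*L*L*L*L   [E -> L]
L*L*L*L*L*L ⇒ n*L*L*L*L*L   [L -> n]
n*L*L*L*L*L ⇒ n*n*L*L*L*L   [L -> n]
n*n*L*L*L*L ⇒ n*n*n*L*L*L   [L -> n]
n*n*n*L*L*L ⇒ n*n*n*n*L*L   [L -> n]
n*n*n*n*L*L ⇒ n*n*n*n*n*L   [L -> n]
n*n*n*n*n*L ⇒ n*n*n*n*n*n   [L -> n]

E⇒E*L⇒E*L*L⇒E*L*L*L⇒E*L*L*L*L⇒E*L*L*L*L*L⇒L*L*L*L*L*L⇒n*L*L*L*L*L⇒n*n*L*L*L*L⇒n*n*n*L*L*L⇒n*n*n*n*L*L⇒n*n*n*n*n*L⇒n*n*n*n*n*n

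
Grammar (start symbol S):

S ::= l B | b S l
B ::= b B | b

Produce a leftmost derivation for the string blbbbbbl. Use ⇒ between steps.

S ⇒ bSl   [S ::= b S l]
bSl ⇒ blBl   [S ::= l B]
blBl ⇒ blbBl   [B ::= b B]
blbBl ⇒ blbbBl   [B ::= b B]
blbbBl ⇒ blbbbBl   [B ::= b B]
blbbbBl ⇒ blbbbbBl   [B ::= b B]
blbbbbBl ⇒ blbbbbbl   [B ::= b]

S ⇒ bSl ⇒ blBl ⇒ blbBl ⇒ blbbBl ⇒ blbbbBl ⇒ blbbbbBl ⇒ blbbbbbl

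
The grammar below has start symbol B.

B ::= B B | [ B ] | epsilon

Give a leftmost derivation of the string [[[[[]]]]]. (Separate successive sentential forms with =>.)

B => [B]   [B ::= [ B ]]
[B] => [BB]   [B ::= B B]
[BB] => [[B]B]   [B ::= [ B ]]
[[B]B] => [[[B]]B]   [B ::= [ B ]]
[[[B]]B] => [[[BB]]B]   [B ::= B B]
[[[BB]]B] => [[[[B]B]]B]   [B ::= [ B ]]
[[[[B]B]]B] => [[[[BB]B]]B]   [B ::= B B]
[[[[BB]B]]B] => [[[[[B]B]B]]B]   [B ::= [ B ]]
[[[[[B]B]B]]B] => [[[[[]B]B]]B]   [B ::= epsilon]
[[[[[]B]B]]B] => [[[[[]]B]]B]   [B ::= epsilon]
[[[[[]]B]]B] => [[[[[]]]]B]   [B ::= epsilon]
[[[[[]]]]B] => [[[[[]]]]]   [B ::= epsilon]

B => [B] => [BB] => [[B]B] => [[[B]]B] => [[[BB]]B] => [[[[B]B]]B] => [[[[BB]B]]B] => [[[[[B]B]B]]B] => [[[[[]B]B]]B] => [[[[[]]B]]B] => [[[[[]]]]B] => [[[[[]]]]]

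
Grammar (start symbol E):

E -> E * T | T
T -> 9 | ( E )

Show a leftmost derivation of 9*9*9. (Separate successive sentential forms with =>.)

E => E*T => E*T*T => T*T*T => 9*T*T => 9*9*T => 9*9*9

E => E*T   [E -> E * T]
E*T => E*T*T   [E -> E * T]
E*T*T => T*T*T   [E -> T]
T*T*T => 9*T*T   [T -> 9]
9*T*T => 9*9*T   [T -> 9]
9*9*T => 9*9*9   [T -> 9]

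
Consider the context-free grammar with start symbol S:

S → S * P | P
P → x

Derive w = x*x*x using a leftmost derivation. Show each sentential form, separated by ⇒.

S ⇒ S*P ⇒ S*P*P ⇒ P*P*P ⇒ x*P*P ⇒ x*x*P ⇒ x*x*x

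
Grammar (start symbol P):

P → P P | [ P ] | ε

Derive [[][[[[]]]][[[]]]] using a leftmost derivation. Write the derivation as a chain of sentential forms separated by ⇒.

P ⇒ [P]   [P → [ P ]]
[P] ⇒ [PP]   [P → P P]
[PP] ⇒ [[P]P]   [P → [ P ]]
[[P]P] ⇒ [[]P]   [P → ε]
[[]P] ⇒ [[]PP]   [P → P P]
[[]PP] ⇒ [[][P]P]   [P → [ P ]]
[[][P]P] ⇒ [[][[P]]P]   [P → [ P ]]
[[][[P]]P] ⇒ [[][[[P]]]P]   [P → [ P ]]
[[][[[P]]]P] ⇒ [[][[[[P]]]]P]   [P → [ P ]]
[[][[[[P]]]]P] ⇒ [[][[[[]]]]P]   [P → ε]
[[][[[[]]]]P] ⇒ [[][[[[]]]][P]]   [P → [ P ]]
[[][[[[]]]][P]] ⇒ [[][[[[]]]][[P]]]   [P → [ P ]]
[[][[[[]]]][[P]]] ⇒ [[][[[[]]]][[[P]]]]   [P → [ P ]]
[[][[[[]]]][[[P]]]] ⇒ [[][[[[]]]][[[]]]]   [P → ε]

P ⇒ [P] ⇒ [PP] ⇒ [[P]P] ⇒ [[]P] ⇒ [[]PP] ⇒ [[][P]P] ⇒ [[][[P]]P] ⇒ [[][[[P]]]P] ⇒ [[][[[[P]]]]P] ⇒ [[][[[[]]]]P] ⇒ [[][[[[]]]][P]] ⇒ [[][[[[]]]][[P]]] ⇒ [[][[[[]]]][[[P]]]] ⇒ [[][[[[]]]][[[]]]]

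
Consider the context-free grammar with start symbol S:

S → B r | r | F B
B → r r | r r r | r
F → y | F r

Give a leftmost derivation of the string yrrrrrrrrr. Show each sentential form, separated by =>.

S => FB => FrB => FrrB => FrrrB => FrrrrB => FrrrrrB => FrrrrrrB => yrrrrrrB => yrrrrrrrrr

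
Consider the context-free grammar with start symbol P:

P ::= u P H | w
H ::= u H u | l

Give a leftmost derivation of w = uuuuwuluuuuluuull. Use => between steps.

P => uPH   [P ::= u P H]
uPH => uuPHH   [P ::= u P H]
uuPHH => uuuPHHH   [P ::= u P H]
uuuPHHH => uuuuPHHHH   [P ::= u P H]
uuuuPHHHH => uuuuwHHHH   [P ::= w]
uuuuwHHHH => uuuuwuHuHHH   [H ::= u H u]
uuuuwuHuHHH => uuuuwuluHHH   [H ::= l]
uuuuwuluHHH => uuuuwuluuHuHH   [H ::= u H u]
uuuuwuluuHuHH => uuuuwuluuuHuuHH   [H ::= u H u]
uuuuwuluuuHuuHH => uuuuwuluuuuHuuuHH   [H ::= u H u]
uuuuwuluuuuHuuuHH => uuuuwuluuuuluuuHH   [H ::= l]
uuuuwuluuuuluuuHH => uuuuwuluuuuluuulH   [H ::= l]
uuuuwuluuuuluuulH => uuuuwuluuuuluuull   [H ::= l]

P => uPH => uuPHH => uuuPHHH => uuuuPHHHH => uuuuwHHHH => uuuuwuHuHHH => uuuuwuluHHH => uuuuwuluuHuHH => uuuuwuluuuHuuHH => uuuuwuluuuuHuuuHH => uuuuwuluuuuluuuHH => uuuuwuluuuuluuulH => uuuuwuluuuuluuull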